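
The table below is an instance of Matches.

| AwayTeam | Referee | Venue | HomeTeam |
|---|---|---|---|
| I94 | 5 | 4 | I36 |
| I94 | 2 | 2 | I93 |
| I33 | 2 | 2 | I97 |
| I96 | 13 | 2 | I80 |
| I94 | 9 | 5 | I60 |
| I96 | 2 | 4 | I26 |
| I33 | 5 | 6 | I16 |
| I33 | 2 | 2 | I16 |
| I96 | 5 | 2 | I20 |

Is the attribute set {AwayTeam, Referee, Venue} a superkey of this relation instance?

No

Two distinct rows share (AwayTeam=I33, Referee=2, Venue=2), so {AwayTeam, Referee, Venue} does not determine every attribute — not a superkey.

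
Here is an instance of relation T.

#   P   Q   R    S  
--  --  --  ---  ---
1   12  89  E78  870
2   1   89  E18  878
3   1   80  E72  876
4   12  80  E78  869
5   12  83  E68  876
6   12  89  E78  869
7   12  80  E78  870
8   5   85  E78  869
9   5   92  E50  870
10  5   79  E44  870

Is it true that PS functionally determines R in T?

(P=12, S=870): rows 1, 7 → R = E78, E78 ✓
(P=1, S=878): row 2 → R = E18 ✓
(P=1, S=876): row 3 → R = E72 ✓
(P=12, S=869): rows 4, 6 → R = E78, E78 ✓
(P=12, S=876): row 5 → R = E68 ✓
(P=5, S=869): row 8 → R = E78 ✓
(P=5, S=870): rows 9, 10 → R takes values {E50, E44} — violation
Two rows agree on PS but differ on R, so PS -> R does not hold.

No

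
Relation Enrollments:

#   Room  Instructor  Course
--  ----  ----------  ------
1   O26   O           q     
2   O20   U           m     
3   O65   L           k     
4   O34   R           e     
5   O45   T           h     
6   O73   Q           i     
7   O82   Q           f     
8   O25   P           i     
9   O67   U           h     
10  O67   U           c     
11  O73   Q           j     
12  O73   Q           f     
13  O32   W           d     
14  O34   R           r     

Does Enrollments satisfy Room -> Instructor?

Yes

Room=O26: row 1 → Instructor = O ✓
Room=O20: row 2 → Instructor = U ✓
Room=O65: row 3 → Instructor = L ✓
Room=O34: rows 4, 14 → Instructor = R, R ✓
Room=O45: row 5 → Instructor = T ✓
Room=O73: rows 6, 11, 12 → Instructor = Q, Q, Q ✓
Room=O82: row 7 → Instructor = Q ✓
Room=O25: row 8 → Instructor = P ✓
Room=O67: rows 9, 10 → Instructor = U, U ✓
Room=O32: row 13 → Instructor = W ✓
Every Room value is associated with a single Instructor value, so Room -> Instructor holds.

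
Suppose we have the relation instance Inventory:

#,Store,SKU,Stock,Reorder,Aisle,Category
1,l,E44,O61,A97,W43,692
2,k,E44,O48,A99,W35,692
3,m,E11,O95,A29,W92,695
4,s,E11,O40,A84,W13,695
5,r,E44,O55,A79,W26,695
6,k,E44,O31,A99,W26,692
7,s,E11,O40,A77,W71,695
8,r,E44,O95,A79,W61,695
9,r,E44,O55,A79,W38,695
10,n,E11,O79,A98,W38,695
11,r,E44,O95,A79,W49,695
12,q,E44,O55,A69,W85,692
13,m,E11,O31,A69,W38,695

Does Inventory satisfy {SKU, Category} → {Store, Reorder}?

(SKU=E44, Category=692): rows 1, 2, 6, 12 → {Store,Reorder} takes values {(l, A97), (k, A99), (q, A69)} — violation
(SKU=E11, Category=695): rows 3, 4, 7, 10, 13 → {Store,Reorder} takes values {(m, A29), (s, A84), (s, A77), (n, A98), (m, A69)} — violation
(SKU=E44, Category=695): rows 5, 8, 9, 11 → {Store,Reorder} = (r, A79), (r, A79), (r, A79), (r, A79) ✓
Two rows agree on {SKU, Category} but differ on {Store, Reorder}, so {SKU, Category} → {Store, Reorder} does not hold.

No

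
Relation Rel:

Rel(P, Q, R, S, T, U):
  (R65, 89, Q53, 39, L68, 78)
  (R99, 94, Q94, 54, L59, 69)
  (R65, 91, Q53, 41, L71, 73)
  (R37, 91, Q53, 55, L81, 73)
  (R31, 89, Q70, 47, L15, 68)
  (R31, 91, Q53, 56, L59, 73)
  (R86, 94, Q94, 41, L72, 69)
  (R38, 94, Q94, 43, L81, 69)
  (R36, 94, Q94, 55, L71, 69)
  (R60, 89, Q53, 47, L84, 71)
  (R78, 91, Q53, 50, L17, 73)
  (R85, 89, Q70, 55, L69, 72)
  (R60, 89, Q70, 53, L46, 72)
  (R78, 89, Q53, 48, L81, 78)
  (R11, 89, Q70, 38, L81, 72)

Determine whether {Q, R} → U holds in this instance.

No

(Q=89, R=Q53): 3 rows → U takes values {78, 71} — violation
(Q=94, R=Q94): 4 rows → U = 69, 69, 69, 69 ✓
(Q=91, R=Q53): 4 rows → U = 73, 73, 73, 73 ✓
(Q=89, R=Q70): 4 rows → U takes values {68, 72} — violation
Two rows agree on {Q, R} but differ on U, so {Q, R} → U does not hold.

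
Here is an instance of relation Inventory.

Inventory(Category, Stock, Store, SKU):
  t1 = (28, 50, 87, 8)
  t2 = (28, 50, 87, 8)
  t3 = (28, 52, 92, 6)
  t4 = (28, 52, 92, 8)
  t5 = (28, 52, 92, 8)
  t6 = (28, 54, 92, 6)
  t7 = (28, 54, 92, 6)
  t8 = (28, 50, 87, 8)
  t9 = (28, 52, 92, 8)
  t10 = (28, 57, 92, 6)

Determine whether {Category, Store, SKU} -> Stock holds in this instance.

(Category=28, Store=87, SKU=8): rows 1, 2, 8 → Stock = 50, 50, 50 ✓
(Category=28, Store=92, SKU=6): rows 3, 6, 7, 10 → Stock takes values {52, 54, 57} — violation
(Category=28, Store=92, SKU=8): rows 4, 5, 9 → Stock = 52, 52, 52 ✓
Two rows agree on {Category, Store, SKU} but differ on Stock, so {Category, Store, SKU} -> Stock does not hold.

No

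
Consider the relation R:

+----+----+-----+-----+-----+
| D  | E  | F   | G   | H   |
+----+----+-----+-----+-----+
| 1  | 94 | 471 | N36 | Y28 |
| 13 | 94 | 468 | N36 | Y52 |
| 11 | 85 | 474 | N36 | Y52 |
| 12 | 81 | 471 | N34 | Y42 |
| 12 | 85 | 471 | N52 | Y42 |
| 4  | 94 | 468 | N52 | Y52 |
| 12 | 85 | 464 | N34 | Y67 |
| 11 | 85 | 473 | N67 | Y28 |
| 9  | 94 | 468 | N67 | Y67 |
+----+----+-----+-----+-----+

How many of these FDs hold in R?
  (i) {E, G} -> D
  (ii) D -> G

(i) {E, G} -> D: (E=94, G=N36): 2 rows → D takes values {1, 13} — violation — fails.
(ii) D -> G: D=11: 2 rows → G takes values {N36, N67} — violation; D=12: 3 rows → G takes values {N34, N52} — violation — fails.
None of the 2 dependencies hold.

0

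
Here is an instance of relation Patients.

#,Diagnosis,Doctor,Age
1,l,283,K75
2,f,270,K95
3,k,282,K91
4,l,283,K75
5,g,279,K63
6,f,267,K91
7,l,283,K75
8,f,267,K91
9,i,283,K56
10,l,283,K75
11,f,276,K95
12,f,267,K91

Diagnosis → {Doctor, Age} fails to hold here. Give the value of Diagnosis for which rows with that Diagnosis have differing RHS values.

f

Diagnosis=l: rows 1, 4, 7, 10 → {Doctor,Age} = (283, K75), (283, K75), (283, K75), (283, K75) ✓
Diagnosis=f: rows 2, 6, 8, 11, 12 → {Doctor,Age} takes values {(270, K95), (267, K91), (276, K95)} — violation
Diagnosis=k: row 3 → {Doctor,Age} = (282, K91) ✓
Diagnosis=g: row 5 → {Doctor,Age} = (279, K63) ✓
Diagnosis=i: row 9 → {Doctor,Age} = (283, K56) ✓
The only Diagnosis value with inconsistent RHS is Diagnosis=f.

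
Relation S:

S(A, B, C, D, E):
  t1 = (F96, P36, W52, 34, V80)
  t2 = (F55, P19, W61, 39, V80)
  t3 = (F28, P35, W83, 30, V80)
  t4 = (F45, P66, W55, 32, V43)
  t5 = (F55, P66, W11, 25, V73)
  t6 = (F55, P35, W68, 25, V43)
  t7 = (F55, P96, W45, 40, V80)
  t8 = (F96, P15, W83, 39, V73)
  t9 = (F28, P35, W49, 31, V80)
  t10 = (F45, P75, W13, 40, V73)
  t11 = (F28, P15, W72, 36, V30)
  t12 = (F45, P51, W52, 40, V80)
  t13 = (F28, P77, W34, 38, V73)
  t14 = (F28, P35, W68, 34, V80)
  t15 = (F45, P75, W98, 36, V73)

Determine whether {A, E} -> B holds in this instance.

(A=F96, E=V80): row 1 → B = P36 ✓
(A=F55, E=V80): rows 2, 7 → B takes values {P19, P96} — violation
(A=F28, E=V80): rows 3, 9, 14 → B = P35, P35, P35 ✓
(A=F45, E=V43): row 4 → B = P66 ✓
(A=F55, E=V73): row 5 → B = P66 ✓
(A=F55, E=V43): row 6 → B = P35 ✓
(A=F96, E=V73): row 8 → B = P15 ✓
(A=F45, E=V73): rows 10, 15 → B = P75, P75 ✓
(A=F28, E=V30): row 11 → B = P15 ✓
(A=F45, E=V80): row 12 → B = P51 ✓
(A=F28, E=V73): row 13 → B = P77 ✓
Two rows agree on {A, E} but differ on B, so {A, E} -> B does not hold.

No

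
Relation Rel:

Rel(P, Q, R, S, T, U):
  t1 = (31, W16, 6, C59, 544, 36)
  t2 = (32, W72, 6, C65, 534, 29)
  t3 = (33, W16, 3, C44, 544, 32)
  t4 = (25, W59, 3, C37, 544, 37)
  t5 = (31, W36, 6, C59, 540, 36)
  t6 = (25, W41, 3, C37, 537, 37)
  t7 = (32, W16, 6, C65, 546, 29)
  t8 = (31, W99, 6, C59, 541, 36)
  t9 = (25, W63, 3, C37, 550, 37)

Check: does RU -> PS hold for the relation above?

(R=6, U=36): rows 1, 5, 8 → {P,S} = (31, C59), (31, C59), (31, C59) ✓
(R=6, U=29): rows 2, 7 → {P,S} = (32, C65), (32, C65) ✓
(R=3, U=32): row 3 → {P,S} = (33, C44) ✓
(R=3, U=37): rows 4, 6, 9 → {P,S} = (25, C37), (25, C37), (25, C37) ✓
Every RU value is associated with a single PS value, so RU -> PS holds.

Yes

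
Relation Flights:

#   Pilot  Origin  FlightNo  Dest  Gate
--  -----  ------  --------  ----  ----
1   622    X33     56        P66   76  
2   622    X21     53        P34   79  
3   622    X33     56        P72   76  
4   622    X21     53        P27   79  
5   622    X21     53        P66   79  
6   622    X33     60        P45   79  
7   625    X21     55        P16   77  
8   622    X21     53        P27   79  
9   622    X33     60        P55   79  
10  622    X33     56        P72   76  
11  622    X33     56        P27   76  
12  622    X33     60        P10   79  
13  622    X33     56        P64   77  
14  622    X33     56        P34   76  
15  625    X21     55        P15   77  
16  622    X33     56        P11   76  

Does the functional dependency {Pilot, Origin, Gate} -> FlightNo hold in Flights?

(Pilot=622, Origin=X33, Gate=76): rows 1, 3, 10, 11, 14, 16 → FlightNo = 56, 56, 56, 56, 56, 56 ✓
(Pilot=622, Origin=X21, Gate=79): rows 2, 4, 5, 8 → FlightNo = 53, 53, 53, 53 ✓
(Pilot=622, Origin=X33, Gate=79): rows 6, 9, 12 → FlightNo = 60, 60, 60 ✓
(Pilot=625, Origin=X21, Gate=77): rows 7, 15 → FlightNo = 55, 55 ✓
(Pilot=622, Origin=X33, Gate=77): row 13 → FlightNo = 56 ✓
Every {Pilot, Origin, Gate} value is associated with a single FlightNo value, so {Pilot, Origin, Gate} -> FlightNo holds.

Yes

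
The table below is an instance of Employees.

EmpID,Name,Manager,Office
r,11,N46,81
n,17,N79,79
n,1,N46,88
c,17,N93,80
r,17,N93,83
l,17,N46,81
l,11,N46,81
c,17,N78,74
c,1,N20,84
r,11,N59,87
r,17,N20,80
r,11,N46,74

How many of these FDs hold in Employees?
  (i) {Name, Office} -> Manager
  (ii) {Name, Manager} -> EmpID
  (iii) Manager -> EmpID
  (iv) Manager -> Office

(i) {Name, Office} -> Manager: (Name=17, Office=80): 2 rows → Manager takes values {N93, N20} — violation — fails.
(ii) {Name, Manager} -> EmpID: (Name=11, Manager=N46): 3 rows → EmpID takes values {r, l} — violation; (Name=17, Manager=N93): 2 rows → EmpID takes values {c, r} — violation — fails.
(iii) Manager -> EmpID: Manager=N46: 5 rows → EmpID takes values {r, n, l} — violation; Manager=N93: 2 rows → EmpID takes values {c, r} — violation; Manager=N20: 2 rows → EmpID takes values {c, r} — violation — fails.
(iv) Manager -> Office: Manager=N46: 5 rows → Office takes values {81, 88, 74} — violation; Manager=N93: 2 rows → Office takes values {80, 83} — violation; Manager=N20: 2 rows → Office takes values {84, 80} — violation — fails.
None of the 4 dependencies hold.

0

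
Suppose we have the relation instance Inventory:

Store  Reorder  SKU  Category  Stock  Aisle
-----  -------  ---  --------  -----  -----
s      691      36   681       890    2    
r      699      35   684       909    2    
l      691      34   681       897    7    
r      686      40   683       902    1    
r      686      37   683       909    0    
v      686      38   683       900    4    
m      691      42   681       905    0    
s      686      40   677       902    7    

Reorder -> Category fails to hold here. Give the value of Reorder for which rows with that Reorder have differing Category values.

Reorder=691: 3 rows → Category = 681, 681, 681 ✓
Reorder=699: 1 row → Category = 684 ✓
Reorder=686: 4 rows → Category takes values {683, 677} — violation
The only Reorder value with inconsistent Category is Reorder=686.

686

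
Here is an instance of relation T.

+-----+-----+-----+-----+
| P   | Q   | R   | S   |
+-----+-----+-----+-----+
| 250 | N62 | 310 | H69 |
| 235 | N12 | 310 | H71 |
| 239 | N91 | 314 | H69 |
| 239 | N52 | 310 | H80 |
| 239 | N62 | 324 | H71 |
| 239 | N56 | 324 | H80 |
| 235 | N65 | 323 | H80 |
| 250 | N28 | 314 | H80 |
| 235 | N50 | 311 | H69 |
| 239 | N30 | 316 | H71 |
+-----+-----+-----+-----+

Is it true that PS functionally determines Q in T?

(P=250, S=H69): 1 row → Q = N62 ✓
(P=235, S=H71): 1 row → Q = N12 ✓
(P=239, S=H69): 1 row → Q = N91 ✓
(P=239, S=H80): 2 rows → Q takes values {N52, N56} — violation
(P=239, S=H71): 2 rows → Q takes values {N62, N30} — violation
(P=235, S=H80): 1 row → Q = N65 ✓
(P=250, S=H80): 1 row → Q = N28 ✓
(P=235, S=H69): 1 row → Q = N50 ✓
Two rows agree on PS but differ on Q, so PS → Q does not hold.

No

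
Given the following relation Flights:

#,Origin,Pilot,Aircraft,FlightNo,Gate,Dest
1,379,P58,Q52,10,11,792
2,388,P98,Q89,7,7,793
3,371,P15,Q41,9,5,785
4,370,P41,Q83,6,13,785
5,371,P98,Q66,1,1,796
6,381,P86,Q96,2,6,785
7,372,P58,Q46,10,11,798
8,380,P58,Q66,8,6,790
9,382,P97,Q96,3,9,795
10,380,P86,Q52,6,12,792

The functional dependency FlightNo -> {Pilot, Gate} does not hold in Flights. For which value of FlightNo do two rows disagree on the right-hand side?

6

FlightNo=10: rows 1, 7 → {Pilot,Gate} = (P58, 11), (P58, 11) ✓
FlightNo=7: row 2 → {Pilot,Gate} = (P98, 7) ✓
FlightNo=9: row 3 → {Pilot,Gate} = (P15, 5) ✓
FlightNo=6: rows 4, 10 → {Pilot,Gate} takes values {(P41, 13), (P86, 12)} — violation
FlightNo=1: row 5 → {Pilot,Gate} = (P98, 1) ✓
FlightNo=2: row 6 → {Pilot,Gate} = (P86, 6) ✓
FlightNo=8: row 8 → {Pilot,Gate} = (P58, 6) ✓
FlightNo=3: row 9 → {Pilot,Gate} = (P97, 9) ✓
The only FlightNo value with inconsistent RHS is FlightNo=6.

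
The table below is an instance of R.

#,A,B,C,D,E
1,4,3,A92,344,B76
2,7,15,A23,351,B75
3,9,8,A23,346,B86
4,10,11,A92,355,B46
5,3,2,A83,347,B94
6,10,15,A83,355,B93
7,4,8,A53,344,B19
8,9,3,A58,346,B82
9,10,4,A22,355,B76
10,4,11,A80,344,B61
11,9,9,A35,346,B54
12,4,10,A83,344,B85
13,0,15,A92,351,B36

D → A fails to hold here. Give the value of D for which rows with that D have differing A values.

351

D=344: rows 1, 7, 10, 12 → A = 4, 4, 4, 4 ✓
D=351: rows 2, 13 → A takes values {7, 0} — violation
D=346: rows 3, 8, 11 → A = 9, 9, 9 ✓
D=355: rows 4, 6, 9 → A = 10, 10, 10 ✓
D=347: row 5 → A = 3 ✓
The only D value with inconsistent A is D=351.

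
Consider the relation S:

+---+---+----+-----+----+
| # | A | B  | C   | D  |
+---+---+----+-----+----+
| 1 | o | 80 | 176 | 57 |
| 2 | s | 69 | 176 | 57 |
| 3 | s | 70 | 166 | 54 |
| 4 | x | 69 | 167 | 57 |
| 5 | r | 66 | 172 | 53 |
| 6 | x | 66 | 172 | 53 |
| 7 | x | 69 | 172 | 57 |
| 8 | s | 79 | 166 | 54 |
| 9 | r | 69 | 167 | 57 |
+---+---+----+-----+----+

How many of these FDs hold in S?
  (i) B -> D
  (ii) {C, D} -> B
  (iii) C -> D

1

(i) B -> D: every LHS value maps to a single RHS value — holds.
(ii) {C, D} -> B: (C=176, D=57): rows 1, 2 → B takes values {80, 69} — violation; (C=166, D=54): rows 3, 8 → B takes values {70, 79} — violation — fails.
(iii) C -> D: C=172: rows 5, 6, 7 → D takes values {53, 57} — violation — fails.
1 of the 3 dependencies holds.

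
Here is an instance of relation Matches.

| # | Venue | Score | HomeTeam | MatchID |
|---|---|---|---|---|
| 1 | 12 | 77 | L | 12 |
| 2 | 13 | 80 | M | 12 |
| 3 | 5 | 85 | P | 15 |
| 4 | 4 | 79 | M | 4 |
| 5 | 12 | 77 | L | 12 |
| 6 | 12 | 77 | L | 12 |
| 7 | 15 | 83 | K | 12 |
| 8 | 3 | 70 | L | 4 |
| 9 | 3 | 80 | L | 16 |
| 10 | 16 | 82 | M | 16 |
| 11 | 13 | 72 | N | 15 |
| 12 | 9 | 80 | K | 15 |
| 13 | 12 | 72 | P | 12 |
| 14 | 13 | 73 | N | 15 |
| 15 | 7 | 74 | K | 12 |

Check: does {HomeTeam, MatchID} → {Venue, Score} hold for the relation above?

(HomeTeam=L, MatchID=12): rows 1, 5, 6 → {Venue,Score} = (12, 77), (12, 77), (12, 77) ✓
(HomeTeam=M, MatchID=12): row 2 → {Venue,Score} = (13, 80) ✓
(HomeTeam=P, MatchID=15): row 3 → {Venue,Score} = (5, 85) ✓
(HomeTeam=M, MatchID=4): row 4 → {Venue,Score} = (4, 79) ✓
(HomeTeam=K, MatchID=12): rows 7, 15 → {Venue,Score} takes values {(15, 83), (7, 74)} — violation
(HomeTeam=L, MatchID=4): row 8 → {Venue,Score} = (3, 70) ✓
(HomeTeam=L, MatchID=16): row 9 → {Venue,Score} = (3, 80) ✓
(HomeTeam=M, MatchID=16): row 10 → {Venue,Score} = (16, 82) ✓
(HomeTeam=N, MatchID=15): rows 11, 14 → {Venue,Score} takes values {(13, 72), (13, 73)} — violation
(HomeTeam=K, MatchID=15): row 12 → {Venue,Score} = (9, 80) ✓
(HomeTeam=P, MatchID=12): row 13 → {Venue,Score} = (12, 72) ✓
Two rows agree on {HomeTeam, MatchID} but differ on {Venue, Score}, so {HomeTeam, MatchID} → {Venue, Score} does not hold.

No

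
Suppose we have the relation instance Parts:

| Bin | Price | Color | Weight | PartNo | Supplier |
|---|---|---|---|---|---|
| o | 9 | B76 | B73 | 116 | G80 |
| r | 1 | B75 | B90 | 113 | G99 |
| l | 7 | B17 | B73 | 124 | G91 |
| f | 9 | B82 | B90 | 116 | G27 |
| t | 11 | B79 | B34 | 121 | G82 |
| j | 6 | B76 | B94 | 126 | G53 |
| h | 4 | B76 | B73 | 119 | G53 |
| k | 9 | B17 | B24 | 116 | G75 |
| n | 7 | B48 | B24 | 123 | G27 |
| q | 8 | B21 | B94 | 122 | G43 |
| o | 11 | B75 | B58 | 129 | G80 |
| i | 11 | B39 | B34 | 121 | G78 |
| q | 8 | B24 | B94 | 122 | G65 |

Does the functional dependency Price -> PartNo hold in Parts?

No

Price=9: 3 rows → PartNo = 116, 116, 116 ✓
Price=1: 1 row → PartNo = 113 ✓
Price=7: 2 rows → PartNo takes values {124, 123} — violation
Price=11: 3 rows → PartNo takes values {121, 129} — violation
Price=6: 1 row → PartNo = 126 ✓
Price=4: 1 row → PartNo = 119 ✓
Price=8: 2 rows → PartNo = 122, 122 ✓
Two rows agree on Price but differ on PartNo, so Price -> PartNo does not hold.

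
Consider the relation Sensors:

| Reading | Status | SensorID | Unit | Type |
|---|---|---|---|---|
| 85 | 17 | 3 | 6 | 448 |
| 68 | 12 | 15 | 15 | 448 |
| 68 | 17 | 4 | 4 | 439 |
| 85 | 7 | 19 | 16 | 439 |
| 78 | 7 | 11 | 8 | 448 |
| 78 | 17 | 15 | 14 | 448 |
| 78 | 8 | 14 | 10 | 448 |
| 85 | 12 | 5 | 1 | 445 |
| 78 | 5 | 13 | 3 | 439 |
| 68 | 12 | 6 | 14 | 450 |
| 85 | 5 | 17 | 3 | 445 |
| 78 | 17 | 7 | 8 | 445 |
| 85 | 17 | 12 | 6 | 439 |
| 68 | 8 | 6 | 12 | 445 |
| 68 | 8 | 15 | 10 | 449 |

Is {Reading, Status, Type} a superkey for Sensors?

Yes

All 15 rows have distinct {Reading, Status, Type} values, so {Reading, Status, Type} → (all attributes) holds and {Reading, Status, Type} is a superkey.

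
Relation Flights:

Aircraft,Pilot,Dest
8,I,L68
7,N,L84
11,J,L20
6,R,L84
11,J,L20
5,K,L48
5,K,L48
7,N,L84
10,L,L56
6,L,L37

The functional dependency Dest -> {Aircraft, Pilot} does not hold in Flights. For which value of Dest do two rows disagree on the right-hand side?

L84

Dest=L68: 1 row → {Aircraft,Pilot} = (8, I) ✓
Dest=L84: 3 rows → {Aircraft,Pilot} takes values {(7, N), (6, R)} — violation
Dest=L20: 2 rows → {Aircraft,Pilot} = (11, J), (11, J) ✓
Dest=L48: 2 rows → {Aircraft,Pilot} = (5, K), (5, K) ✓
Dest=L56: 1 row → {Aircraft,Pilot} = (10, L) ✓
Dest=L37: 1 row → {Aircraft,Pilot} = (6, L) ✓
The only Dest value with inconsistent RHS is Dest=L84.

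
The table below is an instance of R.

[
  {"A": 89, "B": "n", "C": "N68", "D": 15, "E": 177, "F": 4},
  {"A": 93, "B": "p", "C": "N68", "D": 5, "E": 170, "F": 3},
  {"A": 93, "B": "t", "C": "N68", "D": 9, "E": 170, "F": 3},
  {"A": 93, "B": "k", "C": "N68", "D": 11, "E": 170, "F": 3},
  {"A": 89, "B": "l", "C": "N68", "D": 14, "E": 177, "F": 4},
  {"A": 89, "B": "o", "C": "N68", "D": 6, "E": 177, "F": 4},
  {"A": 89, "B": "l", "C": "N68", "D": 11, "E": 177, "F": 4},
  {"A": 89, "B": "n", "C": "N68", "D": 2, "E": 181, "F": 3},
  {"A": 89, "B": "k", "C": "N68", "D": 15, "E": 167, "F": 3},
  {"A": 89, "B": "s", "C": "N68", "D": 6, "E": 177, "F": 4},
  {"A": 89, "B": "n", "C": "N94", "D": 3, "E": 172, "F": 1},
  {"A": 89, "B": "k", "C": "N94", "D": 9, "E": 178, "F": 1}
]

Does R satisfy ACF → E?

No

(A=89, C=N68, F=4): 5 rows → E = 177, 177, 177, 177, 177 ✓
(A=93, C=N68, F=3): 3 rows → E = 170, 170, 170 ✓
(A=89, C=N68, F=3): 2 rows → E takes values {181, 167} — violation
(A=89, C=N94, F=1): 2 rows → E takes values {172, 178} — violation
Two rows agree on ACF but differ on E, so ACF → E does not hold.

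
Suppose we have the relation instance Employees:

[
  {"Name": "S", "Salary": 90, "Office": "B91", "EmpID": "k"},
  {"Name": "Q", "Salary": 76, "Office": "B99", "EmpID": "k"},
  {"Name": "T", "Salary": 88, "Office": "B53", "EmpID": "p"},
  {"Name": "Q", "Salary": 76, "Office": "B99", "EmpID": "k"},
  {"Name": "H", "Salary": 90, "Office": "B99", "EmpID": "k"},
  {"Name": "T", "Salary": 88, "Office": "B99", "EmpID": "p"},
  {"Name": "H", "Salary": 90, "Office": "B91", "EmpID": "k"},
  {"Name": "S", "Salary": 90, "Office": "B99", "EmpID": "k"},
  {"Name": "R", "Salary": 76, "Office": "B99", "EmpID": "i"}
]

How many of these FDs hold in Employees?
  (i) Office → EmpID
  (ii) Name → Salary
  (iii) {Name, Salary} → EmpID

2

(i) Office → EmpID: Office=B99: 6 rows → EmpID takes values {k, p, i} — violation — fails.
(ii) Name → Salary: every LHS value maps to a single RHS value — holds.
(iii) {Name, Salary} → EmpID: every LHS value maps to a single RHS value — holds.
2 of the 3 dependencies hold.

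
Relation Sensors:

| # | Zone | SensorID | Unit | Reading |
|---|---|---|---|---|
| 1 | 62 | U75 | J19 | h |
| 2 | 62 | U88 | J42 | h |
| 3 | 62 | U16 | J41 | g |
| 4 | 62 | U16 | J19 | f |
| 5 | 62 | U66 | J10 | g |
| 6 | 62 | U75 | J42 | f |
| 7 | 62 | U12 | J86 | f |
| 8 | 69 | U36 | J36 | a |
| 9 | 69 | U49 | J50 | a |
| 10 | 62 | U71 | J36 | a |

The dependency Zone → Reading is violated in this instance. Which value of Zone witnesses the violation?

Zone=62: rows 1, 2, 3, 4, 5, 6, 7, 10 → Reading takes values {h, g, f, a} — violation
Zone=69: rows 8, 9 → Reading = a, a ✓
The only Zone value with inconsistent Reading is Zone=62.

62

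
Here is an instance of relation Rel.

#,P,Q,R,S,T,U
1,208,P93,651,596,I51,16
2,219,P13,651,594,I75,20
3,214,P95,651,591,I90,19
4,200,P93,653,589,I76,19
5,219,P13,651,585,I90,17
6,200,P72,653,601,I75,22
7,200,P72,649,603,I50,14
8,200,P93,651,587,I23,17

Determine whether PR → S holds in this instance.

No

(P=208, R=651): row 1 → S = 596 ✓
(P=219, R=651): rows 2, 5 → S takes values {594, 585} — violation
(P=214, R=651): row 3 → S = 591 ✓
(P=200, R=653): rows 4, 6 → S takes values {589, 601} — violation
(P=200, R=649): row 7 → S = 603 ✓
(P=200, R=651): row 8 → S = 587 ✓
Two rows agree on PR but differ on S, so PR → S does not hold.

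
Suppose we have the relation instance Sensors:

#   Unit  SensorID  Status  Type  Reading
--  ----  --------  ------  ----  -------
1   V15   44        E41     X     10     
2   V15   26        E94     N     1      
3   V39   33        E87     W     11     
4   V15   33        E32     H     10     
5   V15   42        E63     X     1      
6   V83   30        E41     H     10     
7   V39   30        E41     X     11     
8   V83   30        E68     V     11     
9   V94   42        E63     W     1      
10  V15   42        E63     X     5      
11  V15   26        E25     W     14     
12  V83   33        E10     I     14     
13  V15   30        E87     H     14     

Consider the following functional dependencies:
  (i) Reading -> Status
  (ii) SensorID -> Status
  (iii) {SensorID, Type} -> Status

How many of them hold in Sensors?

0

(i) Reading -> Status: Reading=10: rows 1, 4, 6 → Status takes values {E41, E32} — violation; Reading=1: rows 2, 5, 9 → Status takes values {E94, E63} — violation; Reading=11: rows 3, 7, 8 → Status takes values {E87, E41, E68} — violation; Reading=14: rows 11, 12, 13 → Status takes values {E25, E10, E87} — violation — fails.
(ii) SensorID -> Status: SensorID=26: rows 2, 11 → Status takes values {E94, E25} — violation; SensorID=33: rows 3, 4, 12 → Status takes values {E87, E32, E10} — violation; SensorID=30: rows 6, 7, 8, 13 → Status takes values {E41, E68, E87} — violation — fails.
(iii) {SensorID, Type} -> Status: (SensorID=30, Type=H): rows 6, 13 → Status takes values {E41, E87} — violation — fails.
None of the 3 dependencies hold.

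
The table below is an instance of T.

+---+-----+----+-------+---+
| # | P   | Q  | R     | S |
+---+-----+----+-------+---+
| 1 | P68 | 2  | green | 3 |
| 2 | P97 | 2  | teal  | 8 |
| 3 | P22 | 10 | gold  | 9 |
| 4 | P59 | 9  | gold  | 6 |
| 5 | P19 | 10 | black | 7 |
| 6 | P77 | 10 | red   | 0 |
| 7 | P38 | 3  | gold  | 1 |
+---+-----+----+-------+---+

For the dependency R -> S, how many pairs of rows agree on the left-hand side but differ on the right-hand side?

3

R=gold: violating pairs (3,4), (3,7), (4,7) — 3 pairs.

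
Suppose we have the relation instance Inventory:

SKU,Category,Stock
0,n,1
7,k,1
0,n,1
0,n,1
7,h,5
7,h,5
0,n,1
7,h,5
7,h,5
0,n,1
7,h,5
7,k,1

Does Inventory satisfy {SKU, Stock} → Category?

(SKU=0, Stock=1): 5 rows → Category = n, n, n, n, n ✓
(SKU=7, Stock=1): 2 rows → Category = k, k ✓
(SKU=7, Stock=5): 5 rows → Category = h, h, h, h, h ✓
Every {SKU, Stock} value is associated with a single Category value, so {SKU, Stock} → Category holds.

Yes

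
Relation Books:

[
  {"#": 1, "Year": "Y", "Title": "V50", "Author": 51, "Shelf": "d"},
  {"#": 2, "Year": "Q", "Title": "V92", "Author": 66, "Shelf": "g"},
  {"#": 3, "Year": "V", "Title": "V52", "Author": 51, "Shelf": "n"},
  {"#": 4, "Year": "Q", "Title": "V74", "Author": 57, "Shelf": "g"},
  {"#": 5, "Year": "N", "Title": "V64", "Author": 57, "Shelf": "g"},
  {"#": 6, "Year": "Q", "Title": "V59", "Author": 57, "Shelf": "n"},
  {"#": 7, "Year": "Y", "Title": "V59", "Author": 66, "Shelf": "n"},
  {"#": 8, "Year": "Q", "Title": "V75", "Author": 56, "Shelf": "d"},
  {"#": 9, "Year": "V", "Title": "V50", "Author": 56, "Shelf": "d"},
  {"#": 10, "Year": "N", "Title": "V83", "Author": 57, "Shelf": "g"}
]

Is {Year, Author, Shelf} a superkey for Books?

Rows 5 and 10 have the same {Year, Author, Shelf} value (Year=N, Author=57, Shelf=g) but are distinct tuples, so {Year, Author, Shelf} does not determine every attribute — not a superkey.

No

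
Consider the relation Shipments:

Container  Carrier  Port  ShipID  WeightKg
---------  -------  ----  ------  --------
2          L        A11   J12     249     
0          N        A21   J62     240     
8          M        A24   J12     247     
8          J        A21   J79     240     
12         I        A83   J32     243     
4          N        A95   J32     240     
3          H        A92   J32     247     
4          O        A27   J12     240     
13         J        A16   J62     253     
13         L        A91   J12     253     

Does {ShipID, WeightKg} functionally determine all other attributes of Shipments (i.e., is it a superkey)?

Yes

All 10 rows have distinct {ShipID, WeightKg} values, so {ShipID, WeightKg} → (all attributes) holds and {ShipID, WeightKg} is a superkey.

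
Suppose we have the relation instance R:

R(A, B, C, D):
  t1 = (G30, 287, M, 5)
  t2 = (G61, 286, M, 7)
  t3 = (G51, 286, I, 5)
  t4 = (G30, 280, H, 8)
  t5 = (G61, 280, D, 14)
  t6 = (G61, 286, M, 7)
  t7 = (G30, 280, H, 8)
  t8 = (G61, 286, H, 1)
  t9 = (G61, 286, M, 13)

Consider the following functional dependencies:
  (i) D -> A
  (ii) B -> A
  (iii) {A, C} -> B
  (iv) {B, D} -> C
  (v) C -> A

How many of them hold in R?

(i) D -> A: D=5: rows 1, 3 → A takes values {G30, G51} — violation — fails.
(ii) B -> A: B=286: rows 2, 3, 6, 8, 9 → A takes values {G61, G51} — violation; B=280: rows 4, 5, 7 → A takes values {G30, G61} — violation — fails.
(iii) {A, C} -> B: every LHS value maps to a single RHS value — holds.
(iv) {B, D} -> C: every LHS value maps to a single RHS value — holds.
(v) C -> A: C=M: rows 1, 2, 6, 9 → A takes values {G30, G61} — violation; C=H: rows 4, 7, 8 → A takes values {G30, G61} — violation — fails.
2 of the 5 dependencies hold.

2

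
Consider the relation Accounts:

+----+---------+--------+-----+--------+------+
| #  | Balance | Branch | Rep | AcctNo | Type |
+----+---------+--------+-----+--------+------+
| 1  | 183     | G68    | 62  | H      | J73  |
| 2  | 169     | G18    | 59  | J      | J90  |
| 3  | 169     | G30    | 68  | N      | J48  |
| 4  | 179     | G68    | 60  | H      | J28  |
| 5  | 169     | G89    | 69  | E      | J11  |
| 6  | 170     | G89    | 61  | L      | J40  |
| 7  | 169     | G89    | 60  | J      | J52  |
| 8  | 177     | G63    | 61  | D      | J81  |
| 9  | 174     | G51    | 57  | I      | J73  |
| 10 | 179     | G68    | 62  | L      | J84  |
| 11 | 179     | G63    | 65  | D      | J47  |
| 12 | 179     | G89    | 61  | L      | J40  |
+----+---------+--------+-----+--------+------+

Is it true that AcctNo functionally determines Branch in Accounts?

AcctNo=H: rows 1, 4 → Branch = G68, G68 ✓
AcctNo=J: rows 2, 7 → Branch takes values {G18, G89} — violation
AcctNo=N: row 3 → Branch = G30 ✓
AcctNo=E: row 5 → Branch = G89 ✓
AcctNo=L: rows 6, 10, 12 → Branch takes values {G89, G68} — violation
AcctNo=D: rows 8, 11 → Branch = G63, G63 ✓
AcctNo=I: row 9 → Branch = G51 ✓
Two rows agree on AcctNo but differ on Branch, so AcctNo → Branch does not hold.

No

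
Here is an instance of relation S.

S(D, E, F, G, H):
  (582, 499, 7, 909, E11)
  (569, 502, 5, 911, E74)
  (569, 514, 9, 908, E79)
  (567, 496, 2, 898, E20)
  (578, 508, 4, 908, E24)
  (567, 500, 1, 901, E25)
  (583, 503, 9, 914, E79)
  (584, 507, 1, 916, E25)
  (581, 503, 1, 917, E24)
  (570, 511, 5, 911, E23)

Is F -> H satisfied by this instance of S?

No

F=7: 1 row → H = E11 ✓
F=5: 2 rows → H takes values {E74, E23} — violation
F=9: 2 rows → H = E79, E79 ✓
F=2: 1 row → H = E20 ✓
F=4: 1 row → H = E24 ✓
F=1: 3 rows → H takes values {E25, E24} — violation
Two rows agree on F but differ on H, so F -> H does not hold.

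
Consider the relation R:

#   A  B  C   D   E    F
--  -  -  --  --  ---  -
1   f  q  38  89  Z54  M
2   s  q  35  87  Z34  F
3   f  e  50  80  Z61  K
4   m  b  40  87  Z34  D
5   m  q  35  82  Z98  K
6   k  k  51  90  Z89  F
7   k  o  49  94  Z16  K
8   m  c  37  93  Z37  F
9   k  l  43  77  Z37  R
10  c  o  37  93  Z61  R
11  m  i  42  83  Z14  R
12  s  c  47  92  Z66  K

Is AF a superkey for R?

All 12 rows have distinct AF values, so AF → (all attributes) holds and AF is a superkey.

Yes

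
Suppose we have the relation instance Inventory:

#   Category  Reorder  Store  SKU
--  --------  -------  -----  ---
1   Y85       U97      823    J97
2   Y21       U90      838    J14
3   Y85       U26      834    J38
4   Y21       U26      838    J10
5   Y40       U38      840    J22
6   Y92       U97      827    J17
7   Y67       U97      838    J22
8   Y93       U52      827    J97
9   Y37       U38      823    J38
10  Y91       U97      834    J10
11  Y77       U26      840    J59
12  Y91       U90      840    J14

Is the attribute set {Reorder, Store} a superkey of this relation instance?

All 12 rows have distinct {Reorder, Store} values, so {Reorder, Store} → (all attributes) holds and {Reorder, Store} is a superkey.

Yes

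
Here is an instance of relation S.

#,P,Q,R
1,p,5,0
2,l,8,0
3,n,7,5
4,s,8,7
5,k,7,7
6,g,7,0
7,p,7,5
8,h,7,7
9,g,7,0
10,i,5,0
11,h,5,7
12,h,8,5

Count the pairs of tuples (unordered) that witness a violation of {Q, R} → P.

(Q=5, R=0): violating pairs (1,10) — 1 pair.
(Q=7, R=5): violating pairs (3,7) — 1 pair.
(Q=7, R=7): violating pairs (5,8) — 1 pair.
(Q=7, R=0): all 2 rows agree on P — 0 pairs.

3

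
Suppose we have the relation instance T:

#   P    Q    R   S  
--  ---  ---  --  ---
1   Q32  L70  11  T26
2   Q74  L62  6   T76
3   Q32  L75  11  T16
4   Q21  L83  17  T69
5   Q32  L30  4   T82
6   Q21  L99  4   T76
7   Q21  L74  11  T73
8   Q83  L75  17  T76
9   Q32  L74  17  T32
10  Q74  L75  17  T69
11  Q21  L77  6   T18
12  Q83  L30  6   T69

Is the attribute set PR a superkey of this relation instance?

No

Rows 1 and 3 have the same PR value (P=Q32, R=11) but are distinct tuples, so PR does not determine every attribute — not a superkey.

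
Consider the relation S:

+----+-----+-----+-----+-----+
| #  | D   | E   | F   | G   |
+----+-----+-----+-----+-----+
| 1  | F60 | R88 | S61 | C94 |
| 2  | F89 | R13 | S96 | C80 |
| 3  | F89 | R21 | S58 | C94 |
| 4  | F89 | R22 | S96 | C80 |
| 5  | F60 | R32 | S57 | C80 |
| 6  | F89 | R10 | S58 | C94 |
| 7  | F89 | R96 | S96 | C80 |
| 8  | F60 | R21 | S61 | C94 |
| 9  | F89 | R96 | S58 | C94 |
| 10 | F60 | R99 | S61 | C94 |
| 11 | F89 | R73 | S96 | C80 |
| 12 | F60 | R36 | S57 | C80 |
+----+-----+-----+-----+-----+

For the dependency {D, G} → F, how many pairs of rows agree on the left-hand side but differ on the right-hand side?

(D=F60, G=C94): all 3 rows agree on F — 0 pairs.
(D=F89, G=C80): all 4 rows agree on F — 0 pairs.
(D=F89, G=C94): all 3 rows agree on F — 0 pairs.
(D=F60, G=C80): all 2 rows agree on F — 0 pairs.

0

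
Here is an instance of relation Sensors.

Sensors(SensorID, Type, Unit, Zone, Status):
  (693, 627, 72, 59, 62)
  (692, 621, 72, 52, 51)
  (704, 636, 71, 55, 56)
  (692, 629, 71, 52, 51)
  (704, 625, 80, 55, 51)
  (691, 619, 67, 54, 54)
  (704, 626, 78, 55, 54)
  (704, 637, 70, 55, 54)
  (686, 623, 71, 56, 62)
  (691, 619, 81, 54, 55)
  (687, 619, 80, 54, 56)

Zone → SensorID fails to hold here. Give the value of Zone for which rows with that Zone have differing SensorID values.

54

Zone=59: 1 row → SensorID = 693 ✓
Zone=52: 2 rows → SensorID = 692, 692 ✓
Zone=55: 4 rows → SensorID = 704, 704, 704, 704 ✓
Zone=54: 3 rows → SensorID takes values {691, 687} — violation
Zone=56: 1 row → SensorID = 686 ✓
The only Zone value with inconsistent SensorID is Zone=54.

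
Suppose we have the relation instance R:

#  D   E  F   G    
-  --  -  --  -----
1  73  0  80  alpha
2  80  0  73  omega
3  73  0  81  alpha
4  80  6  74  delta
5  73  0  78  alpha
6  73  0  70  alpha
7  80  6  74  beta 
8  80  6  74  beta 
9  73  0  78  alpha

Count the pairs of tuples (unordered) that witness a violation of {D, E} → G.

(D=73, E=0): all 5 rows agree on G — 0 pairs.
(D=80, E=6): violating pairs (4,7), (4,8) — 2 pairs.

2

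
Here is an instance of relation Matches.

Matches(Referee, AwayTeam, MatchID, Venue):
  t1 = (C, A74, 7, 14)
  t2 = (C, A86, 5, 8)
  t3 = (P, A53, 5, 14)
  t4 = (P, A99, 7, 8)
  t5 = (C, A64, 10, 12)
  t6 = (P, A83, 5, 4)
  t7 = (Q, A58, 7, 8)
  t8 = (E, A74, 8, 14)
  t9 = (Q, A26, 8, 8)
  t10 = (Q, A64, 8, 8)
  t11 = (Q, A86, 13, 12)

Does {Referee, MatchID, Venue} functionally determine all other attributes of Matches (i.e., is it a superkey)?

No

Rows 9 and 10 have the same {Referee, MatchID, Venue} value (Referee=Q, MatchID=8, Venue=8) but are distinct tuples, so {Referee, MatchID, Venue} does not determine every attribute — not a superkey.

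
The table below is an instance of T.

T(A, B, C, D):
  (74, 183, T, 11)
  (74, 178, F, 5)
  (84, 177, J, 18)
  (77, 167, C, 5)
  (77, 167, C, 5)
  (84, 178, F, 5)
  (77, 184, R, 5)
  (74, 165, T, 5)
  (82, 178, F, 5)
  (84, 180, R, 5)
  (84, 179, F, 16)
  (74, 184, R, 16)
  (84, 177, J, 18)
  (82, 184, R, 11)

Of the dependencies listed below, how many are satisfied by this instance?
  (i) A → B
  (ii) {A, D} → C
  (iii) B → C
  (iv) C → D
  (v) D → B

(i) A → B: A=74: 4 rows → B takes values {183, 178, 165, 184} — violation; A=84: 5 rows → B takes values {177, 178, 180, 179} — violation; A=77: 3 rows → B takes values {167, 184} — violation; A=82: 2 rows → B takes values {178, 184} — violation — fails.
(ii) {A, D} → C: (A=74, D=5): 2 rows → C takes values {F, T} — violation; (A=77, D=5): 3 rows → C takes values {C, R} — violation; (A=84, D=5): 2 rows → C takes values {F, R} — violation — fails.
(iii) B → C: every LHS value maps to a single RHS value — holds.
(iv) C → D: C=T: 2 rows → D takes values {11, 5} — violation; C=F: 4 rows → D takes values {5, 16} — violation; C=R: 4 rows → D takes values {5, 16, 11} — violation — fails.
(v) D → B: D=11: 2 rows → B takes values {183, 184} — violation; D=5: 8 rows → B takes values {178, 167, 184, 165, 180} — violation; D=16: 2 rows → B takes values {179, 184} — violation — fails.
1 of the 5 dependencies holds.

1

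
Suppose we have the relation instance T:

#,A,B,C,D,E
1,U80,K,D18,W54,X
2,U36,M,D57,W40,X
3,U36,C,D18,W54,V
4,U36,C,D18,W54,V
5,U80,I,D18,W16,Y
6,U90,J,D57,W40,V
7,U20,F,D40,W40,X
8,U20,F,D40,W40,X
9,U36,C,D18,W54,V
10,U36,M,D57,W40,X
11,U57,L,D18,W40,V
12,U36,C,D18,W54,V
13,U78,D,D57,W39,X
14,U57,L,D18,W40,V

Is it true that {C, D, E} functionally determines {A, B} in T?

(C=D18, D=W54, E=X): row 1 → {A,B} = (U80, K) ✓
(C=D57, D=W40, E=X): rows 2, 10 → {A,B} = (U36, M), (U36, M) ✓
(C=D18, D=W54, E=V): rows 3, 4, 9, 12 → {A,B} = (U36, C), (U36, C), (U36, C), (U36, C) ✓
(C=D18, D=W16, E=Y): row 5 → {A,B} = (U80, I) ✓
(C=D57, D=W40, E=V): row 6 → {A,B} = (U90, J) ✓
(C=D40, D=W40, E=X): rows 7, 8 → {A,B} = (U20, F), (U20, F) ✓
(C=D18, D=W40, E=V): rows 11, 14 → {A,B} = (U57, L), (U57, L) ✓
(C=D57, D=W39, E=X): row 13 → {A,B} = (U78, D) ✓
Every {C, D, E} value is associated with a single {A, B} value, so {C, D, E} -> {A, B} holds.

Yes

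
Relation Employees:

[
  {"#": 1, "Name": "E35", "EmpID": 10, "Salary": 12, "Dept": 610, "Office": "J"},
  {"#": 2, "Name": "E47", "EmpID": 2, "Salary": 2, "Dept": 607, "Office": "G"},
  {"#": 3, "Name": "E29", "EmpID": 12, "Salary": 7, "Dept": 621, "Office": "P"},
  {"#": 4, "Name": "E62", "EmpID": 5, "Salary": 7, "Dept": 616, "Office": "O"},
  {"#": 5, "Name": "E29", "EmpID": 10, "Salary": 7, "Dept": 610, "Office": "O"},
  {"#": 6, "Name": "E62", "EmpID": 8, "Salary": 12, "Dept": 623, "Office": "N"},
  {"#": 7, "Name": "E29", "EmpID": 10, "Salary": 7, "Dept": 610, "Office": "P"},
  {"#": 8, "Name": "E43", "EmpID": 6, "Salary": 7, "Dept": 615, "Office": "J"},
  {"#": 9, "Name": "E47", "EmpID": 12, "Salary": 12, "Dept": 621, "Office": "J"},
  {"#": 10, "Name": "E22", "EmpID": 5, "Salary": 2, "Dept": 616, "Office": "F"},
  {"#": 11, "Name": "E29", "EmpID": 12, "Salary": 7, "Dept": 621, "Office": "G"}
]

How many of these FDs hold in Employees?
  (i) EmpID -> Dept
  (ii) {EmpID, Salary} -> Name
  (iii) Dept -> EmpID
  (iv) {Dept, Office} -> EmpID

(i) EmpID -> Dept: every LHS value maps to a single RHS value — holds.
(ii) {EmpID, Salary} -> Name: every LHS value maps to a single RHS value — holds.
(iii) Dept -> EmpID: every LHS value maps to a single RHS value — holds.
(iv) {Dept, Office} -> EmpID: every LHS value maps to a single RHS value — holds.
4 of the 4 dependencies hold.

4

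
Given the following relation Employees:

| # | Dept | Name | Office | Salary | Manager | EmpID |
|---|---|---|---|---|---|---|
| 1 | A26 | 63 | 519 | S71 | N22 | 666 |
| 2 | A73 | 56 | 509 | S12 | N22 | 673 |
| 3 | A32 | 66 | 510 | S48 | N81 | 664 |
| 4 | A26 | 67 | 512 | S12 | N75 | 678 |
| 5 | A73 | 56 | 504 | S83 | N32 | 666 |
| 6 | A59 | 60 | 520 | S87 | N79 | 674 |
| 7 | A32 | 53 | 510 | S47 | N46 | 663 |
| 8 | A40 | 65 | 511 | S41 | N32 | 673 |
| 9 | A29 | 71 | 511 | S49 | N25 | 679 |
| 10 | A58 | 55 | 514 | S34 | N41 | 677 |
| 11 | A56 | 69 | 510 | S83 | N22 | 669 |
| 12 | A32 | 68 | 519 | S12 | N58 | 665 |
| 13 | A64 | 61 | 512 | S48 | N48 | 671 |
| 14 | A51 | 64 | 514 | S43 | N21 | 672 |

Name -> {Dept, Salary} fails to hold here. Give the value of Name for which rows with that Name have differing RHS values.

56

Name=63: row 1 → {Dept,Salary} = (A26, S71) ✓
Name=56: rows 2, 5 → {Dept,Salary} takes values {(A73, S12), (A73, S83)} — violation
Name=66: row 3 → {Dept,Salary} = (A32, S48) ✓
Name=67: row 4 → {Dept,Salary} = (A26, S12) ✓
Name=60: row 6 → {Dept,Salary} = (A59, S87) ✓
Name=53: row 7 → {Dept,Salary} = (A32, S47) ✓
Name=65: row 8 → {Dept,Salary} = (A40, S41) ✓
Name=71: row 9 → {Dept,Salary} = (A29, S49) ✓
Name=55: row 10 → {Dept,Salary} = (A58, S34) ✓
Name=69: row 11 → {Dept,Salary} = (A56, S83) ✓
Name=68: row 12 → {Dept,Salary} = (A32, S12) ✓
Name=61: row 13 → {Dept,Salary} = (A64, S48) ✓
Name=64: row 14 → {Dept,Salary} = (A51, S43) ✓
The only Name value with inconsistent RHS is Name=56.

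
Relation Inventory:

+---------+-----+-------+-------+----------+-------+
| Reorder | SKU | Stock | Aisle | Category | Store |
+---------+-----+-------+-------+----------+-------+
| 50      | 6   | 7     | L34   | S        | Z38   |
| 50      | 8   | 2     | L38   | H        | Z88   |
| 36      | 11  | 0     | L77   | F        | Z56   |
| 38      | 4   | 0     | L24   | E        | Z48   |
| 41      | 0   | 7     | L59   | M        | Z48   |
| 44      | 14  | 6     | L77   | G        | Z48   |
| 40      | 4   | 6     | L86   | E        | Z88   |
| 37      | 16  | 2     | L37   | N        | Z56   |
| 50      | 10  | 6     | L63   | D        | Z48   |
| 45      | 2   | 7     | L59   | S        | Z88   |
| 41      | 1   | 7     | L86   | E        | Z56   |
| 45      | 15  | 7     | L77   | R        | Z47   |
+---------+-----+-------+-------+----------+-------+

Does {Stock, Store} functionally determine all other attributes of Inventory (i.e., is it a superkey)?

No

Two distinct rows share (Stock=6, Store=Z48), so {Stock, Store} does not determine every attribute — not a superkey.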